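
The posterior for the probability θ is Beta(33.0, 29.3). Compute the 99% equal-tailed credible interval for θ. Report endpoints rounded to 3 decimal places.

[0.369, 0.687]

Posterior: Beta(33.0, 29.3).
Equal-tailed 99% interval: the 0.005 and 0.995 quantiles of Beta(33.0, 29.3).
Posterior mean ≈ 0.530, SD ≈ 0.063; a Normal approximation gives roughly [0.368, 0.691].
Exact: F⁻¹(0.005) = 0.369; F⁻¹(0.995) = 0.687.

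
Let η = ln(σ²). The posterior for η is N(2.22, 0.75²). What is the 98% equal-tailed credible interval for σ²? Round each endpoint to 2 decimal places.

On the log scale the 98% interval is 2.22 ± 2.326 × 0.75 = [0.4752, 3.9648].
Exponentiate: [e^0.4752, e^3.9648] = [1.61, 52.71].

[1.61, 52.71]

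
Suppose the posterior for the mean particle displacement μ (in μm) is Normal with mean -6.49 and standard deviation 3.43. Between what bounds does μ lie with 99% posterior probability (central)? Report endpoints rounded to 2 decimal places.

The posterior is symmetric, so the 99% equal-tailed interval is μ = -6.49 ± z·3.43 with z = 2.576.
Half-width: 2.576 × 3.43 = 8.84.
-6.49 − 8.84 = -15.33; -6.49 + 8.84 = 2.35.

[-15.33, 2.35]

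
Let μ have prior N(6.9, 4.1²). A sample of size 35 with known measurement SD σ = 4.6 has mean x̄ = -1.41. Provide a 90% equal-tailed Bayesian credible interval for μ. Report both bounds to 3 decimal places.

[-2.378, 0.135]

Posterior precision = 1/4.1² + 35/4.6² = 0.0595 + 1.6541 = 1.7136, so posterior SD = 0.7639.
Posterior mean = (6.9/4.1² + 35·-1.41/4.6²) / 1.7136 = -1.1215.
Interval: -1.1215 ± 1.645 × 0.7639 → [-2.378, 0.135].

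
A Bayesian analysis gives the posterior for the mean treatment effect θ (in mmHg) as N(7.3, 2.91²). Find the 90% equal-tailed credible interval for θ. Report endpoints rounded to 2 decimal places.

The posterior is symmetric, so the 90% equal-tailed interval is θ = 7.3 ± z·2.91 with z = 1.645.
Half-width: 1.645 × 2.91 = 4.79.
7.3 − 4.79 = 2.51; 7.3 + 4.79 = 12.09.

[2.51, 12.09]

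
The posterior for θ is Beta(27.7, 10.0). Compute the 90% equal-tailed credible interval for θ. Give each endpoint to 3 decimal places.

Posterior: Beta(27.7, 10.0).
Equal-tailed 90% interval: the 0.05 and 0.95 quantiles of Beta(27.7, 10.0).
Posterior mean ≈ 0.735, SD ≈ 0.071; a Normal approximation gives roughly [0.618, 0.851].
Exact: F⁻¹(0.05) = 0.611; F⁻¹(0.95) = 0.844.

[0.611, 0.844]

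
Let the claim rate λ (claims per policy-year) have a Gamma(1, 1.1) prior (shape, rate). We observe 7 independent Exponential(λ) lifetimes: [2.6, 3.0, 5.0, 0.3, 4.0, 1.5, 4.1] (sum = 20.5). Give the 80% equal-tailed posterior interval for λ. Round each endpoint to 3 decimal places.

[0.216, 0.545]

Posterior: Gamma(1+7, 1.1+20.5) = Gamma(8, 21.6) (shape, rate).
Equal-tailed 80% interval: Gamma(8, 21.6) quantiles at 0.1 and 0.9.
Posterior mean ≈ 0.370, SD ≈ 0.131; a Normal approximation gives roughly [0.203, 0.538].
Exact: lower = 0.216; upper = 0.545.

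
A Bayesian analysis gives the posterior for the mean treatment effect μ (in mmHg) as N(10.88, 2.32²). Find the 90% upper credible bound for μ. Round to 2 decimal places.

Need U with P(μ ≤ U) = 0.90: U = 10.88 + z_{0.1}·2.32.
z = 1.282; U = 10.88 + 1.282 × 2.32 = 13.85.

13.85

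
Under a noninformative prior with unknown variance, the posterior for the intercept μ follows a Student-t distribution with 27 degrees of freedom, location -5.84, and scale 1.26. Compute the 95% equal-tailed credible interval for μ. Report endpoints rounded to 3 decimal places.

[-8.425, -3.255]

The t_27 distribution is symmetric; the 95% interval is -5.84 ± t·1.26 with t_{0.975,27} = 2.052.
Half-width: 2.052 × 1.26 = 2.585.
-5.84 − 2.585 = -8.425; -5.84 + 2.585 = -3.255.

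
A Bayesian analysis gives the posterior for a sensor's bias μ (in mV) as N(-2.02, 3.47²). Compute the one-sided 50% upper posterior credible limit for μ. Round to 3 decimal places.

-2.020

Need U with P(μ ≤ U) = 0.50: U = -2.02 + z_{0.5}·3.47.
z = 0.000; U = -2.02 + 0.000 × 3.47 = -2.020.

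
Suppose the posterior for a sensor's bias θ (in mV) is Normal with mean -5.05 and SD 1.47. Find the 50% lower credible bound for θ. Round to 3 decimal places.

Need L with P(θ ≥ L) = 0.50: L = -5.05 − z_{0.5}·1.47.
z = 0.000; L = -5.05 − 0.000 × 1.47 = -5.050.

-5.050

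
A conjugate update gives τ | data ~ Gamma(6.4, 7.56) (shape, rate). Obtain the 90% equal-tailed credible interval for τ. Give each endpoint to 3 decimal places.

Posterior: Gamma(shape 6.4, rate 7.56).
Equal-tailed 90% interval: Gamma(6.4, 7.56) quantiles at 0.05 and 0.95.
Posterior mean ≈ 0.847, SD ≈ 0.335; a Normal approximation gives roughly [0.296, 1.397].
Exact: lower = 0.381; upper = 1.461.

[0.381, 1.461]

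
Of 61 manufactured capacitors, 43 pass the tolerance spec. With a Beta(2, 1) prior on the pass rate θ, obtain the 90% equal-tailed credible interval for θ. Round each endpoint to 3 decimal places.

Posterior: Beta(2+43, 1+18) = Beta(45, 19).
Equal-tailed 90% interval: the 0.05 and 0.95 quantiles of Beta(45, 19).
Posterior mean ≈ 0.703, SD ≈ 0.057; a Normal approximation gives roughly [0.610, 0.796].
Exact: F⁻¹(0.05) = 0.606; F⁻¹(0.95) = 0.793.

[0.606, 0.793]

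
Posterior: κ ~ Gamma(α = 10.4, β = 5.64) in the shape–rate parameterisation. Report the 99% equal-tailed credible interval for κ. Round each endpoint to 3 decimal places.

Posterior: Gamma(shape 10.4, rate 5.64).
Equal-tailed 99% interval: Gamma(10.4, 5.64) quantiles at 0.005 and 0.995.
Posterior mean ≈ 1.844, SD ≈ 0.572; a Normal approximation gives roughly [0.371, 3.317].
Exact: lower = 0.702; upper = 3.645.

[0.702, 3.645]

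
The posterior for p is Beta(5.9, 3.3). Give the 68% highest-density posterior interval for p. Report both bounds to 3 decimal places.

The posterior is unimodal and skewed, so the HPD interval has equal density at both endpoints and is the shortest 68% interval.
Solving f(0.513) = f(0.821) with F(0.821) − F(0.513) = 0.68 gives [0.513, 0.821].
For comparison, the equal-tailed interval is [0.485, 0.797]; the HPD is narrower and shifted toward the mode.

[0.513, 0.821]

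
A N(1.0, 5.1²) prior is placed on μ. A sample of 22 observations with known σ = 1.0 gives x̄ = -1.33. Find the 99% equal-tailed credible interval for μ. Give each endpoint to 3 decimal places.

Posterior precision = 1/5.1² + 22/1.0² = 0.0384 + 22.0000 = 22.0384, so posterior SD = 0.2130.
Posterior mean = (1.0/5.1² + 22·-1.33/1.0²) / 22.0384 = -1.3259.
Interval: -1.3259 ± 2.576 × 0.2130 → [-1.875, -0.777].

[-1.875, -0.777]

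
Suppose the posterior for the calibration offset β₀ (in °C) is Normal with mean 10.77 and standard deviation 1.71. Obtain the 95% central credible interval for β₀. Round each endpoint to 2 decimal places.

The posterior is symmetric, so the 95% equal-tailed interval is β₀ = 10.77 ± z·1.71 with z = 1.960.
Half-width: 1.960 × 1.71 = 3.35.
10.77 − 3.35 = 7.42; 10.77 + 3.35 = 14.12.

[7.42, 14.12]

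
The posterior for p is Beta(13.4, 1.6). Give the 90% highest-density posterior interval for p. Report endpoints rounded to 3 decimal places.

[0.786, 0.998]

The posterior is unimodal and skewed, so the HPD interval has equal density at both endpoints and is the shortest 90% interval.
Solving f(0.786) = f(0.998) with F(0.998) − F(0.786) = 0.90 gives [0.786, 0.998].
For comparison, the equal-tailed interval is [0.742, 0.985]; the HPD is narrower and shifted toward the mode.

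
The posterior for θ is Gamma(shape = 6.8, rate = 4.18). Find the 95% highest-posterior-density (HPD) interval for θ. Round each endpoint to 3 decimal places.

[0.533, 2.867]

The posterior is unimodal and skewed, so the HPD interval has equal density at both endpoints and is the shortest 95% interval.
Solving f(0.533) = f(2.867) with F(2.867) − F(0.533) = 0.95 gives [0.533, 2.867].
For comparison, the equal-tailed interval is [0.643, 3.058]; the HPD is narrower and shifted toward the mode.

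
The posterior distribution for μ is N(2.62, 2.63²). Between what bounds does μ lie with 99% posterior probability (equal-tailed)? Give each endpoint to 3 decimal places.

[-4.154, 9.394]

The posterior is symmetric, so the 99% equal-tailed interval is μ = 2.62 ± z·2.63 with z = 2.576.
Half-width: 2.576 × 2.63 = 6.774.
2.62 − 6.774 = -4.154; 2.62 + 6.774 = 9.394.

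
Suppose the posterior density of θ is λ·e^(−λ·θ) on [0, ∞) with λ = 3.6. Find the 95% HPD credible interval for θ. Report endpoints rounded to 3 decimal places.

[0.000, 0.832]

The exponential density is strictly decreasing on [0, ∞), so the HPD interval is anchored at 0: [0, q] with P(θ ≤ q) = 0.95.
q = −ln(1 − 0.95) / 3.6 = 2.9957 / 3.6 = 0.832.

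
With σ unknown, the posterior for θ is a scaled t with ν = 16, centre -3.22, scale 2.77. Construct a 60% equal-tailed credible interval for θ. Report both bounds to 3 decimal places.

The t_16 distribution is symmetric; the 60% interval is -3.22 ± t·2.77 with t_{0.8,16} = 0.865.
Half-width: 0.865 × 2.77 = 2.395.
-3.22 − 2.395 = -5.615; -3.22 + 2.395 = -0.825.

[-5.615, -0.825]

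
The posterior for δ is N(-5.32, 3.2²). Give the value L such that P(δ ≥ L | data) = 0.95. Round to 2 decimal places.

-10.58

Need L with P(δ ≥ L) = 0.95: L = -5.32 − z_{0.05}·3.2.
z = 1.645; L = -5.32 − 1.645 × 3.2 = -10.58.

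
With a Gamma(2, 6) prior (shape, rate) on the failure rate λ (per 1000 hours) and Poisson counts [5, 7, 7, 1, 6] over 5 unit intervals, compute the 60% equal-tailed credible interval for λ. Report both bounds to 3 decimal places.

[2.134, 2.939]

Posterior: Gamma(2+26, 6+5) = Gamma(28, 11) (shape, rate).
Equal-tailed 60% interval: Gamma(28, 11) quantiles at 0.2 and 0.8.
Posterior mean ≈ 2.545, SD ≈ 0.481; a Normal approximation gives roughly [2.141, 2.950].
Exact: lower = 2.134; upper = 2.939.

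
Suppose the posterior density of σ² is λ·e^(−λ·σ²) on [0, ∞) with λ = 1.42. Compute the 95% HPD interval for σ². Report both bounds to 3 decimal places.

[0.000, 2.110]

The exponential density is strictly decreasing on [0, ∞), so the HPD interval is anchored at 0: [0, q] with P(σ² ≤ q) = 0.95.
q = −ln(1 − 0.95) / 1.42 = 2.9957 / 1.42 = 2.110.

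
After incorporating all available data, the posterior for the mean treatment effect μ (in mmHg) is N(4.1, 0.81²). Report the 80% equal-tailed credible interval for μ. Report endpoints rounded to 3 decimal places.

[3.062, 5.138]

The posterior is symmetric, so the 80% equal-tailed interval is μ = 4.1 ± z·0.81 with z = 1.282.
Half-width: 1.282 × 0.81 = 1.038.
4.1 − 1.038 = 3.062; 4.1 + 1.038 = 5.138.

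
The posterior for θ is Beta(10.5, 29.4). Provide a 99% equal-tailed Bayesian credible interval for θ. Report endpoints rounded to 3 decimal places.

[0.112, 0.458]

Posterior: Beta(10.5, 29.4).
Equal-tailed 99% interval: the 0.005 and 0.995 quantiles of Beta(10.5, 29.4).
Posterior mean ≈ 0.263, SD ≈ 0.069; a Normal approximation gives roughly [0.086, 0.441].
Exact: F⁻¹(0.005) = 0.112; F⁻¹(0.995) = 0.458.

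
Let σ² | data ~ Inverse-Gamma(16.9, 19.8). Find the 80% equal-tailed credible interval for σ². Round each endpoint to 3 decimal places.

Inverse-Gamma(16.9, 19.8) quantiles: F⁻¹(0.1) and F⁻¹(0.9).
Equivalently, 1/σ² ~ Gamma(16.9, rate = 19.8); invert its 0.9 and 0.1 quantiles.
Posterior mean ≈ 1.245, SD ≈ 0.323; a Normal approximation gives roughly [0.832, 1.659].
Exact: lower = 0.886; upper = 1.665.

[0.886, 1.665]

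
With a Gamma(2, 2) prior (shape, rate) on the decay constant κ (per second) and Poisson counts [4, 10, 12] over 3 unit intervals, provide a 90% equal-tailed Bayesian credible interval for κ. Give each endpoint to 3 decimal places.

Posterior: Gamma(2+26, 2+3) = Gamma(28, 5) (shape, rate).
Equal-tailed 90% interval: Gamma(28, 5) quantiles at 0.05 and 0.95.
Posterior mean ≈ 5.600, SD ≈ 1.058; a Normal approximation gives roughly [3.859, 7.341].
Exact: lower = 3.980; upper = 7.447.

[3.980, 7.447]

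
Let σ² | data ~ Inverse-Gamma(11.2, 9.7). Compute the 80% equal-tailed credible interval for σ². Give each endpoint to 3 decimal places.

[0.620, 1.351]

Inverse-Gamma(11.2, 9.7) quantiles: F⁻¹(0.1) and F⁻¹(0.9).
Equivalently, 1/σ² ~ Gamma(11.2, rate = 9.7); invert its 0.9 and 0.1 quantiles.
Posterior mean ≈ 0.951, SD ≈ 0.314; a Normal approximation gives roughly [0.549, 1.353].
Exact: lower = 0.620; upper = 1.351.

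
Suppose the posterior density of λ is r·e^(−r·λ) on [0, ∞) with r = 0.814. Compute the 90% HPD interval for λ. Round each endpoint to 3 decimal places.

[0.000, 2.829]

The exponential density is strictly decreasing on [0, ∞), so the HPD interval is anchored at 0: [0, q] with P(λ ≤ q) = 0.90.
q = −ln(1 − 0.90) / 0.814 = 2.3026 / 0.814 = 2.829.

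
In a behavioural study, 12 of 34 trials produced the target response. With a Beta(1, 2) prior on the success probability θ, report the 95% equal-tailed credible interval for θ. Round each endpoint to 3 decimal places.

[0.208, 0.510]

Posterior: Beta(1+12, 2+22) = Beta(13, 24).
Equal-tailed 95% interval: the 0.025 and 0.975 quantiles of Beta(13, 24).
Posterior mean ≈ 0.351, SD ≈ 0.077; a Normal approximation gives roughly [0.200, 0.503].
Exact: F⁻¹(0.025) = 0.208; F⁻¹(0.975) = 0.510.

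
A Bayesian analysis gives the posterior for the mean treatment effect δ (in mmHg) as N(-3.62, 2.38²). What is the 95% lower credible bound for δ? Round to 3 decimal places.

-7.535

Need L with P(δ ≥ L) = 0.95: L = -3.62 − z_{0.05}·2.38.
z = 1.645; L = -3.62 − 1.645 × 2.38 = -7.535.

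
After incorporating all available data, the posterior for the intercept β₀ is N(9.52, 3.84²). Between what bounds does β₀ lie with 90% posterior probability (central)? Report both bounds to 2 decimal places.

The posterior is symmetric, so the 90% equal-tailed interval is β₀ = 9.52 ± z·3.84 with z = 1.645.
Half-width: 1.645 × 3.84 = 6.32.
9.52 − 6.32 = 3.20; 9.52 + 6.32 = 15.84.

[3.20, 15.84]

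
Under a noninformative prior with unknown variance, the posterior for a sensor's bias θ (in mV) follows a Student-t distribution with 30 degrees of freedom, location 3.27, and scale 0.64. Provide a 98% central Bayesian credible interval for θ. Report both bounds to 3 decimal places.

[1.697, 4.843]

The t_30 distribution is symmetric; the 98% interval is 3.27 ± t·0.64 with t_{0.99,30} = 2.457.
Half-width: 2.457 × 0.64 = 1.573.
3.27 − 1.573 = 1.697; 3.27 + 1.573 = 4.843.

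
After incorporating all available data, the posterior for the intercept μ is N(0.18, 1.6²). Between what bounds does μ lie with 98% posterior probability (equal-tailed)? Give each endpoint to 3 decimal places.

[-3.542, 3.902]

The posterior is symmetric, so the 98% equal-tailed interval is μ = 0.18 ± z·1.6 with z = 2.326.
Half-width: 2.326 × 1.6 = 3.722.
0.18 − 3.722 = -3.542; 0.18 + 3.722 = 3.902.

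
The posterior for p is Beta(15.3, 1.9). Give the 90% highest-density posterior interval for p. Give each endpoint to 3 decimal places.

[0.786, 0.995]

The posterior is unimodal and skewed, so the HPD interval has equal density at both endpoints and is the shortest 90% interval.
Solving f(0.786) = f(0.995) with F(0.995) − F(0.786) = 0.90 gives [0.786, 0.995].
For comparison, the equal-tailed interval is [0.747, 0.980]; the HPD is narrower and shifted toward the mode.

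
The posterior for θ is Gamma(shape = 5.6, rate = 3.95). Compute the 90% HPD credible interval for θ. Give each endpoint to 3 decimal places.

The posterior is unimodal and skewed, so the HPD interval has equal density at both endpoints and is the shortest 90% interval.
Solving f(0.475) = f(2.324) with F(2.324) − F(0.475) = 0.90 gives [0.475, 2.324].
For comparison, the equal-tailed interval is [0.595, 2.525]; the HPD is narrower and shifted toward the mode.

[0.475, 2.324]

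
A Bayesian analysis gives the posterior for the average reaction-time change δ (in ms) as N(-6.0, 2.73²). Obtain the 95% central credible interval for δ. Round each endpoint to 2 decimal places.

The posterior is symmetric, so the 95% equal-tailed interval is δ = -6.0 ± z·2.73 with z = 1.960.
Half-width: 1.960 × 2.73 = 5.35.
-6.0 − 5.35 = -11.35; -6.0 + 5.35 = -0.65.

[-11.35, -0.65]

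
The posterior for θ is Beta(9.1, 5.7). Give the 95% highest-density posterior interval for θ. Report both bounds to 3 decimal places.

[0.376, 0.846]

The posterior is unimodal and skewed, so the HPD interval has equal density at both endpoints and is the shortest 95% interval.
Solving f(0.376) = f(0.846) with F(0.846) − F(0.376) = 0.95 gives [0.376, 0.846].
For comparison, the equal-tailed interval is [0.364, 0.836]; the HPD is narrower and shifted toward the mode.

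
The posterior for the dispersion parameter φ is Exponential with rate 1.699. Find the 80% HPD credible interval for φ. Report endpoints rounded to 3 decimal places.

[0.000, 0.947]

The exponential density is strictly decreasing on [0, ∞), so the HPD interval is anchored at 0: [0, q] with P(φ ≤ q) = 0.80.
q = −ln(1 − 0.80) / 1.699 = 1.6094 / 1.699 = 0.947.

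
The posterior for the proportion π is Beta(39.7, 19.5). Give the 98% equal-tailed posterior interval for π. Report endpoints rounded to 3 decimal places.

Posterior: Beta(39.7, 19.5).
Equal-tailed 98% interval: the 0.01 and 0.99 quantiles of Beta(39.7, 19.5).
Posterior mean ≈ 0.671, SD ≈ 0.061; a Normal approximation gives roughly [0.530, 0.812].
Exact: F⁻¹(0.01) = 0.523; F⁻¹(0.99) = 0.802.

[0.523, 0.802]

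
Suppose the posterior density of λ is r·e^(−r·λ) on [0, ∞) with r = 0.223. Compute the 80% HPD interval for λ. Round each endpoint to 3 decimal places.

The exponential density is strictly decreasing on [0, ∞), so the HPD interval is anchored at 0: [0, q] with P(λ ≤ q) = 0.80.
q = −ln(1 − 0.80) / 0.223 = 1.6094 / 0.223 = 7.217.

[0.000, 7.217]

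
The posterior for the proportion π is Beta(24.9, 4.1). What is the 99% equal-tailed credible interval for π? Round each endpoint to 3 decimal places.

Posterior: Beta(24.9, 4.1).
Equal-tailed 99% interval: the 0.005 and 0.995 quantiles of Beta(24.9, 4.1).
Posterior mean ≈ 0.859, SD ≈ 0.064; a Normal approximation gives roughly [0.695, 1.022].
Exact: F⁻¹(0.005) = 0.655; F⁻¹(0.995) = 0.973.

[0.655, 0.973]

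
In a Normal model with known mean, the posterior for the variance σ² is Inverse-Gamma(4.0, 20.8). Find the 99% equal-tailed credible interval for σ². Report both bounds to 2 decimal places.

[1.89, 30.94]

Inverse-Gamma(4.0, 20.8) quantiles: F⁻¹(0.005) and F⁻¹(0.995).
Equivalently, 1/σ² ~ Gamma(4.0, rate = 20.8); invert its 0.995 and 0.005 quantiles.
Posterior mean ≈ 6.93, SD ≈ 4.90; a Normal approximation gives roughly [-5.69, 19.56].
Exact: lower = 1.89; upper = 30.94.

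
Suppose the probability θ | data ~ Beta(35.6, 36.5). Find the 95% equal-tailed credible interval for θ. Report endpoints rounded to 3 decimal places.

[0.380, 0.608]

Posterior: Beta(35.6, 36.5).
Equal-tailed 95% interval: the 0.025 and 0.975 quantiles of Beta(35.6, 36.5).
Posterior mean ≈ 0.494, SD ≈ 0.058; a Normal approximation gives roughly [0.379, 0.608].
Exact: F⁻¹(0.025) = 0.380; F⁻¹(0.975) = 0.608.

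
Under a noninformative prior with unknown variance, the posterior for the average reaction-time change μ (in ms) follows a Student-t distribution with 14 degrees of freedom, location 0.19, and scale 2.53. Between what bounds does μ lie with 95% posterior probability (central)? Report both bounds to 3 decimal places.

The t_14 distribution is symmetric; the 95% interval is 0.19 ± t·2.53 with t_{0.975,14} = 2.145.
Half-width: 2.145 × 2.53 = 5.426.
0.19 − 5.426 = -5.236; 0.19 + 5.426 = 5.616.

[-5.236, 5.616]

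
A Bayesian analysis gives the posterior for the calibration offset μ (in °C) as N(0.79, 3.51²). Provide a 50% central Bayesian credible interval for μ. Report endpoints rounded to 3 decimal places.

[-1.577, 3.157]

The posterior is symmetric, so the 50% equal-tailed interval is μ = 0.79 ± z·3.51 with z = 0.674.
Half-width: 0.674 × 3.51 = 2.367.
0.79 − 2.367 = -1.577; 0.79 + 2.367 = 3.157.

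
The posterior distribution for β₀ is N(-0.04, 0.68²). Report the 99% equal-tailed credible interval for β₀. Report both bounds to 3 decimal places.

The posterior is symmetric, so the 99% equal-tailed interval is β₀ = -0.04 ± z·0.68 with z = 2.576.
Half-width: 2.576 × 0.68 = 1.752.
-0.04 − 1.752 = -1.792; -0.04 + 1.752 = 1.712.

[-1.792, 1.712]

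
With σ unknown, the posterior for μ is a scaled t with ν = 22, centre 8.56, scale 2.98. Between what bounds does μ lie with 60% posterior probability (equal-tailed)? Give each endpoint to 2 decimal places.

[6.00, 11.12]

The t_22 distribution is symmetric; the 60% interval is 8.56 ± t·2.98 with t_{0.8,22} = 0.858.
Half-width: 0.858 × 2.98 = 2.56.
8.56 − 2.56 = 6.00; 8.56 + 2.56 = 11.12.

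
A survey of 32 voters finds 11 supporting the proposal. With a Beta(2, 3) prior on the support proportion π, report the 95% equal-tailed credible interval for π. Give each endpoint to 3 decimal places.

Posterior: Beta(2+11, 3+21) = Beta(13, 24).
Equal-tailed 95% interval: the 0.025 and 0.975 quantiles of Beta(13, 24).
Posterior mean ≈ 0.351, SD ≈ 0.077; a Normal approximation gives roughly [0.200, 0.503].
Exact: F⁻¹(0.025) = 0.208; F⁻¹(0.975) = 0.510.

[0.208, 0.510]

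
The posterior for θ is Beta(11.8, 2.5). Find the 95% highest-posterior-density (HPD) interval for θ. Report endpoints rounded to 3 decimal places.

The posterior is unimodal and skewed, so the HPD interval has equal density at both endpoints and is the shortest 95% interval.
Solving f(0.636) = f(0.984) with F(0.984) − F(0.636) = 0.95 gives [0.636, 0.984].
For comparison, the equal-tailed interval is [0.599, 0.967]; the HPD is narrower and shifted toward the mode.

[0.636, 0.984]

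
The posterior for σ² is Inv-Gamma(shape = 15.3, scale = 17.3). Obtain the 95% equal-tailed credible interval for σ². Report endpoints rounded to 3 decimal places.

Inverse-Gamma(15.3, 17.3) quantiles: F⁻¹(0.025) and F⁻¹(0.975).
Equivalently, 1/σ² ~ Gamma(15.3, rate = 17.3); invert its 0.975 and 0.025 quantiles.
Posterior mean ≈ 1.210, SD ≈ 0.332; a Normal approximation gives roughly [0.560, 1.860].
Exact: lower = 0.725; upper = 2.007.

[0.725, 2.007]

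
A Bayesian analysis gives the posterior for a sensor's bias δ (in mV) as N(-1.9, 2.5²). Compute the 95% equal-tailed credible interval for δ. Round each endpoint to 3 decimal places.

[-6.800, 3.000]

The posterior is symmetric, so the 95% equal-tailed interval is δ = -1.9 ± z·2.5 with z = 1.960.
Half-width: 1.960 × 2.5 = 4.900.
-1.9 − 4.900 = -6.800; -1.9 + 4.900 = 3.000.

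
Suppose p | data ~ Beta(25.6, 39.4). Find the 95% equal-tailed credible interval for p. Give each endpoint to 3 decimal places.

Posterior: Beta(25.6, 39.4).
Equal-tailed 95% interval: the 0.025 and 0.975 quantiles of Beta(25.6, 39.4).
Posterior mean ≈ 0.394, SD ≈ 0.060; a Normal approximation gives roughly [0.276, 0.512].
Exact: F⁻¹(0.025) = 0.279; F⁻¹(0.975) = 0.514.

[0.279, 0.514]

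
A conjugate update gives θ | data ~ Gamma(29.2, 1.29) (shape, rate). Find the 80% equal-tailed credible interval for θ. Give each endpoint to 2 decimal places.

Posterior: Gamma(shape 29.2, rate 1.29).
Equal-tailed 80% interval: Gamma(29.2, 1.29) quantiles at 0.1 and 0.9.
Posterior mean ≈ 22.64, SD ≈ 4.19; a Normal approximation gives roughly [17.27, 28.00].
Exact: lower = 17.46; upper = 28.14.

[17.46, 28.14]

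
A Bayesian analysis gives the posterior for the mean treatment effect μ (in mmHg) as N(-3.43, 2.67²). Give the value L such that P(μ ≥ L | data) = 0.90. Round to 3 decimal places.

Need L with P(μ ≥ L) = 0.90: L = -3.43 − z_{0.1}·2.67.
z = 1.282; L = -3.43 − 1.282 × 2.67 = -6.852.

-6.852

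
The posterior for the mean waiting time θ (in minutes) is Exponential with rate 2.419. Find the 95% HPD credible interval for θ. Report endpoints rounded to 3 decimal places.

The exponential density is strictly decreasing on [0, ∞), so the HPD interval is anchored at 0: [0, q] with P(θ ≤ q) = 0.95.
q = −ln(1 − 0.95) / 2.419 = 2.9957 / 2.419 = 1.238.

[0.000, 1.238]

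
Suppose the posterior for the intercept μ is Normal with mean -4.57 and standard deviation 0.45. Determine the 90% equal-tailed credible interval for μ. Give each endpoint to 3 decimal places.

[-5.310, -3.830]

The posterior is symmetric, so the 90% equal-tailed interval is μ = -4.57 ± z·0.45 with z = 1.645.
Half-width: 1.645 × 0.45 = 0.740.
-4.57 − 0.740 = -5.310; -4.57 + 0.740 = -3.830.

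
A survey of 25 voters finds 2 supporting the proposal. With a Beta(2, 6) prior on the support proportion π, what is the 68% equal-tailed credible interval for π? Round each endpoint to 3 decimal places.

[0.066, 0.176]

Posterior: Beta(2+2, 6+23) = Beta(4, 29).
Equal-tailed 68% interval: the 0.16 and 0.84 quantiles of Beta(4, 29).
Posterior mean ≈ 0.121, SD ≈ 0.056; a Normal approximation gives roughly [0.066, 0.177].
Exact: F⁻¹(0.16) = 0.066; F⁻¹(0.84) = 0.176.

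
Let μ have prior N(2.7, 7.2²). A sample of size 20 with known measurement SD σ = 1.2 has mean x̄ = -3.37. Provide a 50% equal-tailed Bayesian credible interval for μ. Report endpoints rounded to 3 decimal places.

[-3.542, -3.181]

Posterior precision = 1/7.2² + 20/1.2² = 0.0193 + 13.8889 = 13.9082, so posterior SD = 0.2681.
Posterior mean = (2.7/7.2² + 20·-3.37/1.2²) / 13.9082 = -3.3616.
Interval: -3.3616 ± 0.674 × 0.2681 → [-3.542, -3.181].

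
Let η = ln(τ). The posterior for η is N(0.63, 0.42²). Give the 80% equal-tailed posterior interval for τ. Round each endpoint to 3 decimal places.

On the log scale the 80% interval is 0.63 ± 1.282 × 0.42 = [0.0917, 1.1683].
Exponentiate: [e^0.0917, e^1.1683] = [1.096, 3.216].

[1.096, 3.216]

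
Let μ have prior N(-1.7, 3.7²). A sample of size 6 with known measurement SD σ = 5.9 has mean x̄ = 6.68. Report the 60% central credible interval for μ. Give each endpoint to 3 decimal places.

[2.487, 5.885]

Posterior precision = 1/3.7² + 6/5.9² = 0.0730 + 0.1724 = 0.2454, so posterior SD = 2.0186.
Posterior mean = (-1.7/3.7² + 6·6.68/5.9²) / 0.2454 = 4.1857.
Interval: 4.1857 ± 0.842 × 2.0186 → [2.487, 5.885].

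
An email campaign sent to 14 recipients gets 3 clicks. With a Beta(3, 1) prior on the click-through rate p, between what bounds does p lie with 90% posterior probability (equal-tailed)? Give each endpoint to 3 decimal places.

[0.166, 0.522]

Posterior: Beta(3+3, 1+11) = Beta(6, 12).
Equal-tailed 90% interval: the 0.05 and 0.95 quantiles of Beta(6, 12).
Posterior mean ≈ 0.333, SD ≈ 0.108; a Normal approximation gives roughly [0.155, 0.511].
Exact: F⁻¹(0.05) = 0.166; F⁻¹(0.95) = 0.522.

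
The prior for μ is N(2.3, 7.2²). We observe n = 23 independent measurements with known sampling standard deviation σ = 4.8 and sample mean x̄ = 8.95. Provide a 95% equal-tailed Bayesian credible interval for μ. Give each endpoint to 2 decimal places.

[6.88, 10.77]

Posterior precision = 1/7.2² + 23/4.8² = 0.0193 + 0.9983 = 1.0176, so posterior SD = 0.9913.
Posterior mean = (2.3/7.2² + 23·8.95/4.8²) / 1.0176 = 8.8239.
Interval: 8.8239 ± 1.960 × 0.9913 → [6.88, 10.77].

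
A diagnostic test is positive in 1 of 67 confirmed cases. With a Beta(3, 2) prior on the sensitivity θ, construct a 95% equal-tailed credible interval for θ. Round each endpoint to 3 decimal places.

[0.016, 0.119]

Posterior: Beta(3+1, 2+66) = Beta(4, 68).
Equal-tailed 95% interval: the 0.025 and 0.975 quantiles of Beta(4, 68).
Posterior mean ≈ 0.056, SD ≈ 0.027; a Normal approximation gives roughly [0.003, 0.108].
Exact: F⁻¹(0.025) = 0.016; F⁻¹(0.975) = 0.119.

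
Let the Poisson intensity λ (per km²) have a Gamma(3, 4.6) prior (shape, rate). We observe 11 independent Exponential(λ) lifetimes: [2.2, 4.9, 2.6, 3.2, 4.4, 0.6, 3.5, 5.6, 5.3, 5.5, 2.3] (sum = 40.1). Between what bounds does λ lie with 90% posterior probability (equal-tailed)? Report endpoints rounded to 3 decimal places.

[0.189, 0.462]

Posterior: Gamma(3+11, 4.6+40.1) = Gamma(14, 44.7) (shape, rate).
Equal-tailed 90% interval: Gamma(14, 44.7) quantiles at 0.05 and 0.95.
Posterior mean ≈ 0.313, SD ≈ 0.084; a Normal approximation gives roughly [0.176, 0.451].
Exact: lower = 0.189; upper = 0.462.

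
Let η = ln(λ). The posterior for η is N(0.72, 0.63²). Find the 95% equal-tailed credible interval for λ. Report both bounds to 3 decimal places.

On the log scale the 95% interval is 0.72 ± 1.960 × 0.63 = [-0.5148, 1.9548].
Exponentiate: [e^-0.5148, e^1.9548] = [0.598, 7.062].

[0.598, 7.062]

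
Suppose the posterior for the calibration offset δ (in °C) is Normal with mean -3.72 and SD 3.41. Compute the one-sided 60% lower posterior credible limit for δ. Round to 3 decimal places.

-4.584

Need L with P(δ ≥ L) = 0.60: L = -3.72 − z_{0.4}·3.41.
z = 0.253; L = -3.72 − 0.253 × 3.41 = -4.584.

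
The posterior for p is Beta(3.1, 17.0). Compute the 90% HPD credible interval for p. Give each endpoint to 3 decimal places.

The posterior is unimodal and skewed, so the HPD interval has equal density at both endpoints and is the shortest 90% interval.
Solving f(0.031) = f(0.272) with F(0.272) − F(0.031) = 0.90 gives [0.031, 0.272].
For comparison, the equal-tailed interval is [0.047, 0.301]; the HPD is narrower and shifted toward the mode.

[0.031, 0.272]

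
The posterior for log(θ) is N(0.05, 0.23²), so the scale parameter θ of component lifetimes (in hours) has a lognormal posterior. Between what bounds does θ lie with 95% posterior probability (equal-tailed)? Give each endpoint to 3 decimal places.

[0.670, 1.650]

On the log scale the 95% interval is 0.05 ± 1.960 × 0.23 = [-0.4008, 0.5008].
Exponentiate: [e^-0.4008, e^0.5008] = [0.670, 1.650].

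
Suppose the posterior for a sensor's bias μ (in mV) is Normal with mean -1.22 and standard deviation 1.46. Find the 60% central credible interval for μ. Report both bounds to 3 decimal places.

[-2.449, 0.009]

The posterior is symmetric, so the 60% equal-tailed interval is μ = -1.22 ± z·1.46 with z = 0.842.
Half-width: 0.842 × 1.46 = 1.229.
-1.22 − 1.229 = -2.449; -1.22 + 1.229 = 0.009.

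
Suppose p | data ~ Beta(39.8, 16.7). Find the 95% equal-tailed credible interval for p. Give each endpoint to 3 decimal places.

Posterior: Beta(39.8, 16.7).
Equal-tailed 95% interval: the 0.025 and 0.975 quantiles of Beta(39.8, 16.7).
Posterior mean ≈ 0.704, SD ≈ 0.060; a Normal approximation gives roughly [0.586, 0.822].
Exact: F⁻¹(0.025) = 0.580; F⁻¹(0.975) = 0.815.

[0.580, 0.815]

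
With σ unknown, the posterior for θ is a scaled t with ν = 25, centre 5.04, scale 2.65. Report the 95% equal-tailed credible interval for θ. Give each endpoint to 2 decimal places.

[-0.42, 10.50]

The t_25 distribution is symmetric; the 95% interval is 5.04 ± t·2.65 with t_{0.975,25} = 2.060.
Half-width: 2.060 × 2.65 = 5.46.
5.04 − 5.46 = -0.42; 5.04 + 5.46 = 10.50.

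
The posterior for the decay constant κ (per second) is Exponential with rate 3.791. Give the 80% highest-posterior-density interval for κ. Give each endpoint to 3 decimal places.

[0.000, 0.425]

The exponential density is strictly decreasing on [0, ∞), so the HPD interval is anchored at 0: [0, q] with P(κ ≤ q) = 0.80.
q = −ln(1 − 0.80) / 3.791 = 1.6094 / 3.791 = 0.425.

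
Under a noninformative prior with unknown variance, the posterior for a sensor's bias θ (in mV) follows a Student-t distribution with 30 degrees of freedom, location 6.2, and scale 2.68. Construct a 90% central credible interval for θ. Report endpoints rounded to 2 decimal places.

The t_30 distribution is symmetric; the 90% interval is 6.2 ± t·2.68 with t_{0.95,30} = 1.697.
Half-width: 1.697 × 2.68 = 4.55.
6.2 − 4.55 = 1.65; 6.2 + 4.55 = 10.75.

[1.65, 10.75]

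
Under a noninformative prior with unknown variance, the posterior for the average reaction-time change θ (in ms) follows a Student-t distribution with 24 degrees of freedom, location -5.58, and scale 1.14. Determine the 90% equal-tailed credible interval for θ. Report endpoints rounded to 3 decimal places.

The t_24 distribution is symmetric; the 90% interval is -5.58 ± t·1.14 with t_{0.95,24} = 1.711.
Half-width: 1.711 × 1.14 = 1.950.
-5.58 − 1.950 = -7.530; -5.58 + 1.950 = -3.630.

[-7.530, -3.630]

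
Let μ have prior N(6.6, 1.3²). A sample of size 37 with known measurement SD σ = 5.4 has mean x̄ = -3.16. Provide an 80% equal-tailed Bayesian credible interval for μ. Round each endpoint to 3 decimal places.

[-0.996, 0.883]

Posterior precision = 1/1.3² + 37/5.4² = 0.5917 + 1.2689 = 1.8606, so posterior SD = 0.7331.
Posterior mean = (6.6/1.3² + 37·-3.16/5.4²) / 1.8606 = -0.0560.
Interval: -0.0560 ± 1.282 × 0.7331 → [-0.996, 0.883].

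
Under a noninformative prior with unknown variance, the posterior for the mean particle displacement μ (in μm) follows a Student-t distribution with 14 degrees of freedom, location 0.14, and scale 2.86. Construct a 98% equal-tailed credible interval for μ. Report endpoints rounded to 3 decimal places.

The t_14 distribution is symmetric; the 98% interval is 0.14 ± t·2.86 with t_{0.99,14} = 2.624.
Half-width: 2.624 × 2.86 = 7.506.
0.14 − 7.506 = -7.366; 0.14 + 7.506 = 7.646.

[-7.366, 7.646]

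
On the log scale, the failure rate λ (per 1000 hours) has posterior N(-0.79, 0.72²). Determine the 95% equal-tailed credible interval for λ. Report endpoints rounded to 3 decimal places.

On the log scale the 95% interval is -0.79 ± 1.960 × 0.72 = [-2.2012, 0.6212].
Exponentiate: [e^-2.2012, e^0.6212] = [0.111, 1.861].

[0.111, 1.861]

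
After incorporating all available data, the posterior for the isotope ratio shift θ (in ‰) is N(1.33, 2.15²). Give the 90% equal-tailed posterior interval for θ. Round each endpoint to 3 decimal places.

The posterior is symmetric, so the 90% equal-tailed interval is θ = 1.33 ± z·2.15 with z = 1.645.
Half-width: 1.645 × 2.15 = 3.536.
1.33 − 3.536 = -2.206; 1.33 + 3.536 = 4.866.

[-2.206, 4.866]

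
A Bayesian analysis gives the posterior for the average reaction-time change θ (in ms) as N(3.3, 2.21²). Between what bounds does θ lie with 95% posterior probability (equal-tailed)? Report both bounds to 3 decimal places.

[-1.032, 7.632]

The posterior is symmetric, so the 95% equal-tailed interval is θ = 3.3 ± z·2.21 with z = 1.960.
Half-width: 1.960 × 2.21 = 4.332.
3.3 − 4.332 = -1.032; 3.3 + 4.332 = 7.632.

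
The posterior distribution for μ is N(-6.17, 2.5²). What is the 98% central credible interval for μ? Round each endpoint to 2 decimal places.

[-11.99, -0.35]

The posterior is symmetric, so the 98% equal-tailed interval is μ = -6.17 ± z·2.5 with z = 2.326.
Half-width: 2.326 × 2.5 = 5.82.
-6.17 − 5.82 = -11.99; -6.17 + 5.82 = -0.35.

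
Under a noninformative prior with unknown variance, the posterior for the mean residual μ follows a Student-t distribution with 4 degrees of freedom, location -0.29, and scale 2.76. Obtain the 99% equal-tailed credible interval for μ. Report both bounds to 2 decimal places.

[-13.00, 12.42]

The t_4 distribution is symmetric; the 99% interval is -0.29 ± t·2.76 with t_{0.995,4} = 4.604.
Half-width: 4.604 × 2.76 = 12.71.
-0.29 − 12.71 = -13.00; -0.29 + 12.71 = 12.42.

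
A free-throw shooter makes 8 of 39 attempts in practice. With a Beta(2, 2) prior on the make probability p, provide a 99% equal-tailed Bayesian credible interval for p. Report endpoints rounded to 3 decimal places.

[0.095, 0.416]

Posterior: Beta(2+8, 2+31) = Beta(10, 33).
Equal-tailed 99% interval: the 0.005 and 0.995 quantiles of Beta(10, 33).
Posterior mean ≈ 0.233, SD ≈ 0.064; a Normal approximation gives roughly [0.069, 0.397].
Exact: F⁻¹(0.005) = 0.095; F⁻¹(0.995) = 0.416.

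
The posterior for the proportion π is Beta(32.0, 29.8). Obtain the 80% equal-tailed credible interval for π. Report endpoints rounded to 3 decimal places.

Posterior: Beta(32.0, 29.8).
Equal-tailed 80% interval: the 0.1 and 0.9 quantiles of Beta(32.0, 29.8).
Posterior mean ≈ 0.518, SD ≈ 0.063; a Normal approximation gives roughly [0.437, 0.599].
Exact: F⁻¹(0.1) = 0.436; F⁻¹(0.9) = 0.599.

[0.436, 0.599]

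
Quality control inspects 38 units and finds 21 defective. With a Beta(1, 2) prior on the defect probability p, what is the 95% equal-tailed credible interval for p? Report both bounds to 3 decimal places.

[0.385, 0.685]

Posterior: Beta(1+21, 2+17) = Beta(22, 19).
Equal-tailed 95% interval: the 0.025 and 0.975 quantiles of Beta(22, 19).
Posterior mean ≈ 0.537, SD ≈ 0.077; a Normal approximation gives roughly [0.386, 0.687].
Exact: F⁻¹(0.025) = 0.385; F⁻¹(0.975) = 0.685.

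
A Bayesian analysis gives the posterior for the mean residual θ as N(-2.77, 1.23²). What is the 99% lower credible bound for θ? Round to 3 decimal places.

-5.631

Need L with P(θ ≥ L) = 0.99: L = -2.77 − z_{0.01}·1.23.
z = 2.326; L = -2.77 − 2.326 × 1.23 = -5.631.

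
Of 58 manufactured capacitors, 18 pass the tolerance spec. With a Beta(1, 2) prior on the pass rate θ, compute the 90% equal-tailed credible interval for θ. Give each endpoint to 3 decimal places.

Posterior: Beta(1+18, 2+40) = Beta(19, 42).
Equal-tailed 90% interval: the 0.05 and 0.95 quantiles of Beta(19, 42).
Posterior mean ≈ 0.311, SD ≈ 0.059; a Normal approximation gives roughly [0.215, 0.408].
Exact: F⁻¹(0.05) = 0.218; F⁻¹(0.95) = 0.412.

[0.218, 0.412]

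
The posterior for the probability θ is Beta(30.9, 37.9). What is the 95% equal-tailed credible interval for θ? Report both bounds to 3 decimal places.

[0.334, 0.567]

Posterior: Beta(30.9, 37.9).
Equal-tailed 95% interval: the 0.025 and 0.975 quantiles of Beta(30.9, 37.9).
Posterior mean ≈ 0.449, SD ≈ 0.060; a Normal approximation gives roughly [0.332, 0.566].
Exact: F⁻¹(0.025) = 0.334; F⁻¹(0.975) = 0.567.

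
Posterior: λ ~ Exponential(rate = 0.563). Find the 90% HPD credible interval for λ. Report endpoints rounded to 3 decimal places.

[0.000, 4.090]

The exponential density is strictly decreasing on [0, ∞), so the HPD interval is anchored at 0: [0, q] with P(λ ≤ q) = 0.90.
q = −ln(1 − 0.90) / 0.563 = 2.3026 / 0.563 = 4.090.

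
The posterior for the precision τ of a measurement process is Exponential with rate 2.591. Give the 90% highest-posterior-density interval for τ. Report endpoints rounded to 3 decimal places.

[0.000, 0.889]

The exponential density is strictly decreasing on [0, ∞), so the HPD interval is anchored at 0: [0, q] with P(τ ≤ q) = 0.90.
q = −ln(1 − 0.90) / 2.591 = 2.3026 / 2.591 = 0.889.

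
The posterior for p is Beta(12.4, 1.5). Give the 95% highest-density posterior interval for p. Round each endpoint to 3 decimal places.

The posterior is unimodal and skewed, so the HPD interval has equal density at both endpoints and is the shortest 95% interval.
Solving f(0.734) = f(1.000) with F(1.000) − F(0.734) = 0.95 gives [0.734, 1.000].
For comparison, the equal-tailed interval is [0.691, 0.992]; the HPD is narrower and shifted toward the mode.

[0.734, 1.000]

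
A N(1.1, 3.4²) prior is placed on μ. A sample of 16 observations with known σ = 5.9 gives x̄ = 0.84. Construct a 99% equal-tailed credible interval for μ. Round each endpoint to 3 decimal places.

[-2.604, 4.367]

Posterior precision = 1/3.4² + 16/5.9² = 0.0865 + 0.4596 = 0.5461, so posterior SD = 1.3532.
Posterior mean = (1.1/3.4² + 16·0.84/5.9²) / 0.5461 = 0.8812.
Interval: 0.8812 ± 2.576 × 1.3532 → [-2.604, 4.367].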